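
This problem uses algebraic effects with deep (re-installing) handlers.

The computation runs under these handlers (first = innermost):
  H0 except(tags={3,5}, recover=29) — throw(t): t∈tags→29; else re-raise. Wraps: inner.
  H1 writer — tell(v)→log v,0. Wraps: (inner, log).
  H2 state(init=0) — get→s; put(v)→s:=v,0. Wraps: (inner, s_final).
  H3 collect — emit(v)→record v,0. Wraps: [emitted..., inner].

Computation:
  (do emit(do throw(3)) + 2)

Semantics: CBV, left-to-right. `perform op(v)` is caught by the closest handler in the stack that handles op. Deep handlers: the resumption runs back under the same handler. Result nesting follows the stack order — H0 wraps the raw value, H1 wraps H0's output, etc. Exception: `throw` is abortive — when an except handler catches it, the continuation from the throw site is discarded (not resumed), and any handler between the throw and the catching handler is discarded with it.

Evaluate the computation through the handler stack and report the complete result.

Working:
throw(3) @ H0 caught ⇒ 29
H1 returns (29, ())
H2 returns ((29, ()), 0)
H3 returns [((29, ()), 0)]
= [((29, ()), 0)]

Answer: [((29, ()), 0)]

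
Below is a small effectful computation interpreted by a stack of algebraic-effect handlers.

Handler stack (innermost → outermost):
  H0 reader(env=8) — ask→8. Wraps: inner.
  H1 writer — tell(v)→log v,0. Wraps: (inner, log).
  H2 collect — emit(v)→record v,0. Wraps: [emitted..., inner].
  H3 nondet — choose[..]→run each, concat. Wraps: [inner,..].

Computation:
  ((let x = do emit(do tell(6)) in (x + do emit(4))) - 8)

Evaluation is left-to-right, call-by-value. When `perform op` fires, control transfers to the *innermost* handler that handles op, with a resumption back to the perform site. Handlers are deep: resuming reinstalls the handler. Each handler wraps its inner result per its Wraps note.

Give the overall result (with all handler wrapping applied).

Evaluation trace:
tell(6) @ H1 ⇒ log+=6
emit(0) @ H2 ⇒ out+=0
emit(4) @ H2 ⇒ out+=4
H0 returns -8
H1 returns (-8, (6))
H2 returns [0, 4, (-8, (6))]
H3 returns [[0, 4, (-8, (6))]]
= [[0, 4, (-8, (6))]]

Answer: [[0, 4, (-8, (6))]]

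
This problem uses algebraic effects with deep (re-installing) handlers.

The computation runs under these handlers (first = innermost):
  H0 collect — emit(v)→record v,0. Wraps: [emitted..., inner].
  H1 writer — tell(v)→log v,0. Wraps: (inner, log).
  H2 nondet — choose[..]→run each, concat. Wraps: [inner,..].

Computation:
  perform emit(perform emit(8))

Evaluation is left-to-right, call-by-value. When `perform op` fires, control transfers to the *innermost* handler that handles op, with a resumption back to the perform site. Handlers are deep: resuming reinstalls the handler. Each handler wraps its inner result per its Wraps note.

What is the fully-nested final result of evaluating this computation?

Step-by-step:
emit(8) @ H0 ⇒ out+=8
emit(0) @ H0 ⇒ out+=0
H0 returns [8, 0, 0]
H1 returns ([8, 0, 0], ())
H2 returns [([8, 0, 0], ())]
= [([8, 0, 0], ())]

Answer: [([8, 0, 0], ())]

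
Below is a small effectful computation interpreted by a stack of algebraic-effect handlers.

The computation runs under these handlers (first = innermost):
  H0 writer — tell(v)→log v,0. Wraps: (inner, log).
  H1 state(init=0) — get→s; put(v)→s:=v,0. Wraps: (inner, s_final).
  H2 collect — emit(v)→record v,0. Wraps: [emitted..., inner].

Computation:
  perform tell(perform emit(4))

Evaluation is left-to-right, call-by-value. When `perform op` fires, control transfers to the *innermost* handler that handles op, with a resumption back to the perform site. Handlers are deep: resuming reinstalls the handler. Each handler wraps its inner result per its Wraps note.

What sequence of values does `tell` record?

Answer: (0)

Working:
emit(4) @ H2 ⇒ out+=4
tell(0) @ H0 ⇒ log+=0
H0 returns (0, (0))
H1 returns ((0, (0)), 0)
H2 returns [4, ((0, (0)), 0)]
= [4, ((0, (0)), 0)]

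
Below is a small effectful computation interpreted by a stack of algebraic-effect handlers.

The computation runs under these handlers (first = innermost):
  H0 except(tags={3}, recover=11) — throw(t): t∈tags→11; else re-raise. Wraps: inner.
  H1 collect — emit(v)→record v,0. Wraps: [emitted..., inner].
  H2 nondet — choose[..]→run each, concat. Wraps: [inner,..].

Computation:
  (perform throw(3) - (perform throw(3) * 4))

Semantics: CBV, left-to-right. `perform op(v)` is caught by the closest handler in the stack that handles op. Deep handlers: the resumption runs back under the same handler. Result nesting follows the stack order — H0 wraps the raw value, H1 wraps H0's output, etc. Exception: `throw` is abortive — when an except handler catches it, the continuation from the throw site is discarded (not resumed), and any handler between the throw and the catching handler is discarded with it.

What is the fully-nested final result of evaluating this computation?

Answer: [[11]]

Step-by-step:
throw(3) @ H0 caught ⇒ 11
H1 returns [11]
H2 returns [[11]]
= [[11]]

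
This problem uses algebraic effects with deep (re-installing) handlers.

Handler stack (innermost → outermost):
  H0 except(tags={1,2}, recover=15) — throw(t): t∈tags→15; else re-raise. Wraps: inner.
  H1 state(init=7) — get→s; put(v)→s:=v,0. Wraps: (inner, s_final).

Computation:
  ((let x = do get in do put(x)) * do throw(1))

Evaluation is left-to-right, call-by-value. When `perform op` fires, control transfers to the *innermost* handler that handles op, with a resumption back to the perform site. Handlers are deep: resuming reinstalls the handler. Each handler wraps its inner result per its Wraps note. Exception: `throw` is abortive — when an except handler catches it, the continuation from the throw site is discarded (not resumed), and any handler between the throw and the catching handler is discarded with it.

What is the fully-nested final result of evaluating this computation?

Answer: (15, 7)

Evaluation trace:
get @ H1 ⇒ 7
put(7) @ H1 ⇒ s:=7
throw(1) @ H0 caught ⇒ 15
H1 returns (15, 7)
= (15, 7)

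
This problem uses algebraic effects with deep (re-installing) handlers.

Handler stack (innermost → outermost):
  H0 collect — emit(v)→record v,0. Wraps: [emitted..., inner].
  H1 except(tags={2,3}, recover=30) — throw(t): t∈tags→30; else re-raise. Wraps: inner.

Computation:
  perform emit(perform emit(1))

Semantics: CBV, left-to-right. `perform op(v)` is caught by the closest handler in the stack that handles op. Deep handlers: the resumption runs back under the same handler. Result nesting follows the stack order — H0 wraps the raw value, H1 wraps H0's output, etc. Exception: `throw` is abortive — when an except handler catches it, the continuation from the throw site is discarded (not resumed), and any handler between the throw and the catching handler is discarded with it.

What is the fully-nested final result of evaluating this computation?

Working:
emit(1) @ H0 ⇒ out+=1
emit(0) @ H0 ⇒ out+=0
H0 returns [1, 0, 0]
H1 returns [1, 0, 0]
= [1, 0, 0]

Answer: [1, 0, 0]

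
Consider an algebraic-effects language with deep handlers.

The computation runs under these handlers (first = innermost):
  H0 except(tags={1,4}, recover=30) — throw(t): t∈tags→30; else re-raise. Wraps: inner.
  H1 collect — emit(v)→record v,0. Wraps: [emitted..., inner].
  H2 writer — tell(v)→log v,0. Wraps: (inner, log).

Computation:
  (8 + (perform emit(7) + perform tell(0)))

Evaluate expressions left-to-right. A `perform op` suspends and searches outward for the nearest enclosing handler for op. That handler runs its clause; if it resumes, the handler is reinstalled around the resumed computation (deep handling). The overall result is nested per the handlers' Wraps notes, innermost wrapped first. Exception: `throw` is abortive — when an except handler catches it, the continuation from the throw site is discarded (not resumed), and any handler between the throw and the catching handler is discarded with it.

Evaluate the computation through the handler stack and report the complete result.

Answer: ([7, 8], (0))

Working:
emit(7) @ H1 ⇒ out+=7
tell(0) @ H2 ⇒ log+=0
H0 returns 8
H1 returns [7, 8]
H2 returns ([7, 8], (0))
= ([7, 8], (0))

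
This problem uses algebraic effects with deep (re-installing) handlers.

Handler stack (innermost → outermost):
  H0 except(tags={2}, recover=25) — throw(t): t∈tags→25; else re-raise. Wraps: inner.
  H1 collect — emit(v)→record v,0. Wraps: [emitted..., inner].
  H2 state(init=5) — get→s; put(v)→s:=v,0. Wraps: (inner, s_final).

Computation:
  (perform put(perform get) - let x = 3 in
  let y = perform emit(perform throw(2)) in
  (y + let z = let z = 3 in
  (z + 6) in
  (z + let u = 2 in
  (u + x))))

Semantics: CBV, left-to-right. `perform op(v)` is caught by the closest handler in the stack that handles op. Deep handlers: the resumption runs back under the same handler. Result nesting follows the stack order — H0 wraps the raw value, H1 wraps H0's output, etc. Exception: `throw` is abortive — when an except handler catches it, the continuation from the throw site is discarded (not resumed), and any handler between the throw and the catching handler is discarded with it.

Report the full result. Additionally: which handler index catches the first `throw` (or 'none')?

Answer: ([25], 5) ; first throw caught by: H0

Working:
get @ H2 ⇒ 5
put(5) @ H2 ⇒ s:=5
throw(2) @ H0 caught ⇒ 25
H1 returns [25]
H2 returns ([25], 5)
= ([25], 5)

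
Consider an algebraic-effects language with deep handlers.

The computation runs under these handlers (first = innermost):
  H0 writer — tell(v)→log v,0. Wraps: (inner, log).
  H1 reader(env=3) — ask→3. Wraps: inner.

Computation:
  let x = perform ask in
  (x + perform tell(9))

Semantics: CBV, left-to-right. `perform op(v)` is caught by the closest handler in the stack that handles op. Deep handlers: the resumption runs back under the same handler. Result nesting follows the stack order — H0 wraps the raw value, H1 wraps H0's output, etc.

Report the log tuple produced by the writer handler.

Working:
ask @ H1 ⇒ 3
tell(9) @ H0 ⇒ log+=9
H0 returns (3, (9))
H1 returns (3, (9))
= (3, (9))

Answer: (9)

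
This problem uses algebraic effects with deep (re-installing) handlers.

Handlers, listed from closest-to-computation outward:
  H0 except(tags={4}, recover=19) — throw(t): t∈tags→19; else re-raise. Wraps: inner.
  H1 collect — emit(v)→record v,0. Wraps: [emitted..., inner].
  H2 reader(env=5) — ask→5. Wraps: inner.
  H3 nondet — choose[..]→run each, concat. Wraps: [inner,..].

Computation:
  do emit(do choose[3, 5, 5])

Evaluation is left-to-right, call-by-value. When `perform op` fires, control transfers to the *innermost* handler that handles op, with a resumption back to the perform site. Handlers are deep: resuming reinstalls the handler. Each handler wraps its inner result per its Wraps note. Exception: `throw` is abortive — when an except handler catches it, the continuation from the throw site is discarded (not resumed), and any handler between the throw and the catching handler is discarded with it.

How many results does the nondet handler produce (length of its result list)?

Answer: 3

Step-by-step:
choose[3, 5, 5] @ H3
  branch[0] choose=3:
    emit(3) @ H1 ⇒ out+=3
    H0 returns 0
    H1 returns [3, 0]
    H2 returns [3, 0]
    H3 returns [[3, 0]]
  branch[1] choose=5:
    emit(5) @ H1 ⇒ out+=5
    H0 returns 0
    H1 returns [5, 0]
    H2 returns [5, 0]
    H3 returns [[5, 0]]
  branch[2] choose=5:
    emit(5) @ H1 ⇒ out+=5
    H0 returns 0
    H1 returns [5, 0]
    H2 returns [5, 0]
    H3 returns [[5, 0]]
= [[3, 0], [5, 0], [5, 0]]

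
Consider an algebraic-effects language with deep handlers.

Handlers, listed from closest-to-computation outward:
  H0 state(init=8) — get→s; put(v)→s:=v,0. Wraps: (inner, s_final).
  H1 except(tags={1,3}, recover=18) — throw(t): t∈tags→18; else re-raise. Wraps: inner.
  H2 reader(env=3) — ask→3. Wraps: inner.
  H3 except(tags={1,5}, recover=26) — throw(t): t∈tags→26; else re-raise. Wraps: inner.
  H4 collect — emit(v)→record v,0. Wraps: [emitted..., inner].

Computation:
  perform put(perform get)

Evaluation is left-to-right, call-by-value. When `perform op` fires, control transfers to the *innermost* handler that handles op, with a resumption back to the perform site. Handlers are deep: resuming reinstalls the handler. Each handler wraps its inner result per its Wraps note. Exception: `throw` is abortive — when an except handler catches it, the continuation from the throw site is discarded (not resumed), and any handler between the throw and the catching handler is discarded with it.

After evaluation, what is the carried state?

Evaluation trace:
get @ H0 ⇒ 8
put(8) @ H0 ⇒ s:=8
H0 returns (0, 8)
H1 returns (0, 8)
H2 returns (0, 8)
H3 returns (0, 8)
H4 returns [(0, 8)]
= [(0, 8)]

Answer: 8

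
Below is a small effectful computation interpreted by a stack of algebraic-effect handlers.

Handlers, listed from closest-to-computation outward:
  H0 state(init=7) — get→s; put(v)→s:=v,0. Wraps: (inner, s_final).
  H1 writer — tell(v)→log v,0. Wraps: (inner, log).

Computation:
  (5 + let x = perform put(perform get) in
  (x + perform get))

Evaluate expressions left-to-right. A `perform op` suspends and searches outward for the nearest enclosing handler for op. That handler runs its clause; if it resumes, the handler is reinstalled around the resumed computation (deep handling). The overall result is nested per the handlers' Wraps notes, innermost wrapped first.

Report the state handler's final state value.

Answer: 7

Step-by-step:
get @ H0 ⇒ 7
put(7) @ H0 ⇒ s:=7
get @ H0 ⇒ 7
H0 returns (12, 7)
H1 returns ((12, 7), ())
= ((12, 7), ())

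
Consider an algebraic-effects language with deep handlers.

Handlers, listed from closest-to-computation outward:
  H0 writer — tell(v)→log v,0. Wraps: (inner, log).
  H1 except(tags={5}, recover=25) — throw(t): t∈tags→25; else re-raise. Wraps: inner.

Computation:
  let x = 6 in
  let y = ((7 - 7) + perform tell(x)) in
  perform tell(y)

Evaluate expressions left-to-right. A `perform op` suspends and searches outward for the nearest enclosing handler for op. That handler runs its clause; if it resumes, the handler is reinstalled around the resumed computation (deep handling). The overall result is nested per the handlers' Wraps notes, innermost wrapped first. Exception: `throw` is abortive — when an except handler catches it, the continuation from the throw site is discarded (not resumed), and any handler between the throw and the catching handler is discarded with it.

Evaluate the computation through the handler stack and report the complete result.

Step-by-step:
tell(6) @ H0 ⇒ log+=6
tell(0) @ H0 ⇒ log+=0
H0 returns (0, (6, 0))
H1 returns (0, (6, 0))
= (0, (6, 0))

Answer: (0, (6, 0))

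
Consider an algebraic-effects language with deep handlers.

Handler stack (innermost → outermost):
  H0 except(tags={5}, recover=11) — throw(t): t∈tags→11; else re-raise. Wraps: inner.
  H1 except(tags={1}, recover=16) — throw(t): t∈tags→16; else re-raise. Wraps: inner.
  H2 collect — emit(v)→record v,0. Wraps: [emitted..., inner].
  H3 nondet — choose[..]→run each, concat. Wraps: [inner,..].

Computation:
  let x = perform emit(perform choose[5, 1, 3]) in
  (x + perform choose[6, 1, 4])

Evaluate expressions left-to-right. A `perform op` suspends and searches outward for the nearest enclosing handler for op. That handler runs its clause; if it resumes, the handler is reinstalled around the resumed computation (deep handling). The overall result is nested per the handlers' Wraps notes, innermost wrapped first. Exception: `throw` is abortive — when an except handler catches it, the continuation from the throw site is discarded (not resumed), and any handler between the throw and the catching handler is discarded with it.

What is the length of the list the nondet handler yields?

Answer: 9

Step-by-step:
choose[5, 1, 3] @ H3
  branch[0] choose=5:
    emit(5) @ H2 ⇒ out+=5
    choose[6, 1, 4] @ H3
      branch[0] choose=6:
        H0 returns 6
        H1 returns 6
        H2 returns [5, 6]
        H3 returns [[5, 6]]
      branch[1] choose=1:
        H0 returns 1
        H1 returns 1
        H2 returns [5, 1]
        H3 returns [[5, 1]]
      branch[2] choose=4:
        H0 returns 4
        H1 returns 4
        H2 returns [5, 4]
        H3 returns [[5, 4]]
  branch[1] choose=1:
    emit(1) @ H2 ⇒ out+=1
    choose[6, 1, 4] @ H3
      branch[0] choose=6:
        H0 returns 6
        H1 returns 6
        H2 returns [1, 6]
        H3 returns [[1, 6]]
      branch[1] choose=1:
        H0 returns 1
        H1 returns 1
        H2 returns [1, 1]
        H3 returns [[1, 1]]
      branch[2] choose=4:
        H0 returns 4
        H1 returns 4
        H2 returns [1, 4]
        H3 returns [[1, 4]]
  branch[2] choose=3:
    emit(3) @ H2 ⇒ out+=3
    choose[6, 1, 4] @ H3
      branch[0] choose=6:
        H0 returns 6
        H1 returns 6
        H2 returns [3, 6]
        H3 returns [[3, 6]]
      branch[1] choose=1:
        H0 returns 1
        H1 returns 1
        H2 returns [3, 1]
        H3 returns [[3, 1]]
      branch[2] choose=4:
        H0 returns 4
        H1 returns 4
        H2 returns [3, 4]
        H3 returns [[3, 4]]
= [[5, 6], [5, 1], [5, 4], [1, 6], [1, 1], [1, 4], [3, 6], [3, 1], [3, 4]]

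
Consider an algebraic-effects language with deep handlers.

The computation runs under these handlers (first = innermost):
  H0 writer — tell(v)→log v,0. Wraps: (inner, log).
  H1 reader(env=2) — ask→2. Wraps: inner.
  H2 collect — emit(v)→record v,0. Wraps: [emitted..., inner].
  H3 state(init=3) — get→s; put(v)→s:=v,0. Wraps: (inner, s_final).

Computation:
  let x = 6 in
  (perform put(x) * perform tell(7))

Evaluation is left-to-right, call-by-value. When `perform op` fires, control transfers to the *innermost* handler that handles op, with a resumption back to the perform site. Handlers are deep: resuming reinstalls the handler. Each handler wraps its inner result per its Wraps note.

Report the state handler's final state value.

Answer: 6

Working:
put(6) @ H3 ⇒ s:=6
tell(7) @ H0 ⇒ log+=7
H0 returns (0, (7))
H1 returns (0, (7))
H2 returns [(0, (7))]
H3 returns ([(0, (7))], 6)
= ([(0, (7))], 6)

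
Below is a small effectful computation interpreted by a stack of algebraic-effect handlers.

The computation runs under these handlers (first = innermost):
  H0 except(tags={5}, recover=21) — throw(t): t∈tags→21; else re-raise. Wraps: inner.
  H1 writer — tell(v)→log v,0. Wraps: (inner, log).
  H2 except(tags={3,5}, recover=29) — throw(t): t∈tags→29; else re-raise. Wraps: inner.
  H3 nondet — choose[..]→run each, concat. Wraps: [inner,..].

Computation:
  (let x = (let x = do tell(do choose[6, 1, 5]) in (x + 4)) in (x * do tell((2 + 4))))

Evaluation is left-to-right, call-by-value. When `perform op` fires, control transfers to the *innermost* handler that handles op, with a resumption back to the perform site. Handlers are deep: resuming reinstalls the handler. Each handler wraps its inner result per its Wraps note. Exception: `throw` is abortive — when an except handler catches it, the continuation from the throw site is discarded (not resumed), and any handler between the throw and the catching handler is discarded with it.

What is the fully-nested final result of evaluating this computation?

Working:
choose[6, 1, 5] @ H3
  branch[0] choose=6:
    tell(6) @ H1 ⇒ log+=6
    tell(6) @ H1 ⇒ log+=6
    H0 returns 0
    H1 returns (0, (6, 6))
    H2 returns (0, (6, 6))
    H3 returns [(0, (6, 6))]
  branch[1] choose=1:
    tell(1) @ H1 ⇒ log+=1
    tell(6) @ H1 ⇒ log+=6
    H0 returns 0
    H1 returns (0, (1, 6))
    H2 returns (0, (1, 6))
    H3 returns [(0, (1, 6))]
  branch[2] choose=5:
    tell(5) @ H1 ⇒ log+=5
    tell(6) @ H1 ⇒ log+=6
    H0 returns 0
    H1 returns (0, (5, 6))
    H2 returns (0, (5, 6))
    H3 returns [(0, (5, 6))]
= [(0, (6, 6)), (0, (1, 6)), (0, (5, 6))]

Answer: [(0, (6, 6)), (0, (1, 6)), (0, (5, 6))]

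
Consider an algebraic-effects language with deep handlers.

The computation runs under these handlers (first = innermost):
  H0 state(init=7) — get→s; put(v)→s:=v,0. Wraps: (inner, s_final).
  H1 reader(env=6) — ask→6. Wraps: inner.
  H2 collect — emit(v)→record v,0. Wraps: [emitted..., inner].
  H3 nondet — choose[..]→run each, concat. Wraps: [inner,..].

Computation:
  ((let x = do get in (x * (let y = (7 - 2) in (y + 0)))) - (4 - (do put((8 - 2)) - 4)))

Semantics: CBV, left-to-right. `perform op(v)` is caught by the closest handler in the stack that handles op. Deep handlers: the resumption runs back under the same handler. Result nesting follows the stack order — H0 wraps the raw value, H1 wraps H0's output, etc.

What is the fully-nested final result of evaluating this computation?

Answer: [[(27, 6)]]

Working:
get @ H0 ⇒ 7
put(6) @ H0 ⇒ s:=6
H0 returns (27, 6)
H1 returns (27, 6)
H2 returns [(27, 6)]
H3 returns [[(27, 6)]]
= [[(27, 6)]]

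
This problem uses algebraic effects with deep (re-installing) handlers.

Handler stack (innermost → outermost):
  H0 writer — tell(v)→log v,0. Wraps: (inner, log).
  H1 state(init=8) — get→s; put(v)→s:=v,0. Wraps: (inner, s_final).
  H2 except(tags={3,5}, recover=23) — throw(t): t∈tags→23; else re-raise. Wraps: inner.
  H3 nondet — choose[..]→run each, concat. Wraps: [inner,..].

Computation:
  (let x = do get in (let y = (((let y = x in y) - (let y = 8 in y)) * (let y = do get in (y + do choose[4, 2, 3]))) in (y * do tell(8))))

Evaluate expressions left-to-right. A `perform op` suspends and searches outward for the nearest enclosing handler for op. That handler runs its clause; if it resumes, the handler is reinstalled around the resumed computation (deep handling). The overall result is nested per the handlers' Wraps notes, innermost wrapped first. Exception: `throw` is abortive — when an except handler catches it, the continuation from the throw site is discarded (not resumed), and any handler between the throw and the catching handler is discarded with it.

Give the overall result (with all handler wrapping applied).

Working:
get @ H1 ⇒ 8
get @ H1 ⇒ 8
choose[4, 2, 3] @ H3
  branch[0] choose=4:
    tell(8) @ H0 ⇒ log+=8
    H0 returns (0, (8))
    H1 returns ((0, (8)), 8)
    H2 returns ((0, (8)), 8)
    H3 returns [((0, (8)), 8)]
  branch[1] choose=2:
    tell(8) @ H0 ⇒ log+=8
    H0 returns (0, (8))
    H1 returns ((0, (8)), 8)
    H2 returns ((0, (8)), 8)
    H3 returns [((0, (8)), 8)]
  branch[2] choose=3:
    tell(8) @ H0 ⇒ log+=8
    H0 returns (0, (8))
    H1 returns ((0, (8)), 8)
    H2 returns ((0, (8)), 8)
    H3 returns [((0, (8)), 8)]
= [((0, (8)), 8), ((0, (8)), 8), ((0, (8)), 8)]

Answer: [((0, (8)), 8), ((0, (8)), 8), ((0, (8)), 8)]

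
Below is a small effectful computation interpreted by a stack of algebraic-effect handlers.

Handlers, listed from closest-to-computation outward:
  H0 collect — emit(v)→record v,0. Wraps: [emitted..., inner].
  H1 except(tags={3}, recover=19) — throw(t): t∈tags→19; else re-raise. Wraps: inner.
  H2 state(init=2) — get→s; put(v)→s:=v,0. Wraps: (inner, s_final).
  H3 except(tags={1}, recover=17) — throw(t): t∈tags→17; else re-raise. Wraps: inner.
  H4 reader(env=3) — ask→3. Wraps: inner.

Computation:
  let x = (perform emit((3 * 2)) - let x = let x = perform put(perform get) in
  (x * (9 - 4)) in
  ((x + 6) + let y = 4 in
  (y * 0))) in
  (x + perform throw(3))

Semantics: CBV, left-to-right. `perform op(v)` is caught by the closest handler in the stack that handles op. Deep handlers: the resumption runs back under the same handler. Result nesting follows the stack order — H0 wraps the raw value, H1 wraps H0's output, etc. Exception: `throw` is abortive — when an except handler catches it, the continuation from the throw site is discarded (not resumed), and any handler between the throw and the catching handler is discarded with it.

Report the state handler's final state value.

Answer: 2

Evaluation trace:
emit(6) @ H0 ⇒ out+=6
get @ H2 ⇒ 2
put(2) @ H2 ⇒ s:=2
throw(3) @ H1 caught ⇒ 19
H2 returns (19, 2)
H3 returns (19, 2)
H4 returns (19, 2)
= (19, 2)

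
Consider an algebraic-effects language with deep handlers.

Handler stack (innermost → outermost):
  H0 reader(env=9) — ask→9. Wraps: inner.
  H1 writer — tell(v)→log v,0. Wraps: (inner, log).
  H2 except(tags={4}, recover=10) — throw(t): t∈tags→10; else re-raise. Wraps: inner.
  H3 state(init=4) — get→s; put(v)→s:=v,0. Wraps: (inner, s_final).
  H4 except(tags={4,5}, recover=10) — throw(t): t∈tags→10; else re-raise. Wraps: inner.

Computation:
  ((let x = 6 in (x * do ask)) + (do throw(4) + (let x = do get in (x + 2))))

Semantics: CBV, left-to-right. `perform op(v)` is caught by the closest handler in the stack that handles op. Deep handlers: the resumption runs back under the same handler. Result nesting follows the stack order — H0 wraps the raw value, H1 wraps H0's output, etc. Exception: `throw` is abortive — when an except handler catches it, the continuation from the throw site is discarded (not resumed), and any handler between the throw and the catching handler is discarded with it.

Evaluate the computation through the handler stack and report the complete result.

Answer: (10, 4)

Step-by-step:
ask @ H0 ⇒ 9
throw(4) @ H2 caught ⇒ 10
H3 returns (10, 4)
H4 returns (10, 4)
= (10, 4)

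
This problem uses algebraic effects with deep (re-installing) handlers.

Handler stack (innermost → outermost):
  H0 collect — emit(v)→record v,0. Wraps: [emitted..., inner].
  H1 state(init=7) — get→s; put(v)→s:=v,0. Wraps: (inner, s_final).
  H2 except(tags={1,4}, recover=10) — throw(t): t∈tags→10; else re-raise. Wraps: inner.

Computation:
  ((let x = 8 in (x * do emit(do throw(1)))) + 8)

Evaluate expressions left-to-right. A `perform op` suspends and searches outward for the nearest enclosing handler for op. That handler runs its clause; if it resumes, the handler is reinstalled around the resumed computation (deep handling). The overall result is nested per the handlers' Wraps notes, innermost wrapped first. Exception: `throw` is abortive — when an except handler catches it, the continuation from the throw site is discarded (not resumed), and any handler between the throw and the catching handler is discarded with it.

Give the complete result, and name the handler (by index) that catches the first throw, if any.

Answer: 10 ; first throw caught by: H2

Evaluation trace:
throw(1) @ H2 caught ⇒ 10
= 10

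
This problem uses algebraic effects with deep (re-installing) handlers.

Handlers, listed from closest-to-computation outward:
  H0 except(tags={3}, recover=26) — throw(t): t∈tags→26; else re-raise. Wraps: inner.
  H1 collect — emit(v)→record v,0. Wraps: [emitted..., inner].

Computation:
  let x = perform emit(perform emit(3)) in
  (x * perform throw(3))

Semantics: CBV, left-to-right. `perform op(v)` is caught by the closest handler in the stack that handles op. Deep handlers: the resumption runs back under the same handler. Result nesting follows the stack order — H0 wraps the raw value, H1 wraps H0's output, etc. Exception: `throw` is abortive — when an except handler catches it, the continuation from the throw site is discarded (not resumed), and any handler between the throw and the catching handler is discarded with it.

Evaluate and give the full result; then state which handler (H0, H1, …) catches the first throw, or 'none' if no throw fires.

Step-by-step:
emit(3) @ H1 ⇒ out+=3
emit(0) @ H1 ⇒ out+=0
throw(3) @ H0 caught ⇒ 26
H1 returns [3, 0, 26]
= [3, 0, 26]

Answer: [3, 0, 26] ; first throw caught by: H0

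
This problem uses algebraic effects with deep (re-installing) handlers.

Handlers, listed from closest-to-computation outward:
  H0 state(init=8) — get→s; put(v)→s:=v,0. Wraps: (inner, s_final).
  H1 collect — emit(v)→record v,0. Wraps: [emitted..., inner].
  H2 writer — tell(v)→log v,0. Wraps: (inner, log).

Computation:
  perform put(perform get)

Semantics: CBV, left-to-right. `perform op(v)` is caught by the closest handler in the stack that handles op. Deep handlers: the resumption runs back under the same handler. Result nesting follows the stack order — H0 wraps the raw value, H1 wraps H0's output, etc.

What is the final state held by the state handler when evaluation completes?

Working:
get @ H0 ⇒ 8
put(8) @ H0 ⇒ s:=8
H0 returns (0, 8)
H1 returns [(0, 8)]
H2 returns ([(0, 8)], ())
= ([(0, 8)], ())

Answer: 8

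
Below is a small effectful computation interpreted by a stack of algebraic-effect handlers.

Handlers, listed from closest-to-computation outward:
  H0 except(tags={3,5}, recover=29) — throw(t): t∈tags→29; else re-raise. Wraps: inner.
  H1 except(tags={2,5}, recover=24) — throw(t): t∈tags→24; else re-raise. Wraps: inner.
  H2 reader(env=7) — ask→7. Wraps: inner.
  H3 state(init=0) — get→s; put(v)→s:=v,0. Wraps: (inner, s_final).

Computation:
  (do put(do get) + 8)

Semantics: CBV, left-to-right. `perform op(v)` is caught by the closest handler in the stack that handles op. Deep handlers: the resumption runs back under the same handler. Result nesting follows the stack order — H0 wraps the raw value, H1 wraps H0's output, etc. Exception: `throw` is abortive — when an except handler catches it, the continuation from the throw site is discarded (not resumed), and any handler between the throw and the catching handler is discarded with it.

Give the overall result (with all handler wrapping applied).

Answer: (8, 0)

Evaluation trace:
get @ H3 ⇒ 0
put(0) @ H3 ⇒ s:=0
H0 returns 8
H1 returns 8
H2 returns 8
H3 returns (8, 0)
= (8, 0)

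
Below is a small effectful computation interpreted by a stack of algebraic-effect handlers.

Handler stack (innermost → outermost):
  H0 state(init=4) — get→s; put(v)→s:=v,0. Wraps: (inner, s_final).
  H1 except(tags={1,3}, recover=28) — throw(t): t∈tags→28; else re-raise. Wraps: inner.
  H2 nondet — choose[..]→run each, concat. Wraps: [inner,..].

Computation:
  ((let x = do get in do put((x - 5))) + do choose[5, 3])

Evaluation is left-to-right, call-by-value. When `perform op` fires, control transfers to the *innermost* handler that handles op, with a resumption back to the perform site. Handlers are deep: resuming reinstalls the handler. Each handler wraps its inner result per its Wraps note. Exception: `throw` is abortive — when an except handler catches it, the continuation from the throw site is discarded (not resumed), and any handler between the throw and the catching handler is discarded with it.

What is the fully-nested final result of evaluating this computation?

Step-by-step:
get @ H0 ⇒ 4
put(-1) @ H0 ⇒ s:=-1
choose[5, 3] @ H2
  branch[0] choose=5:
    H0 returns (5, -1)
    H1 returns (5, -1)
    H2 returns [(5, -1)]
  branch[1] choose=3:
    H0 returns (3, -1)
    H1 returns (3, -1)
    H2 returns [(3, -1)]
= [(5, -1), (3, -1)]

Answer: [(5, -1), (3, -1)]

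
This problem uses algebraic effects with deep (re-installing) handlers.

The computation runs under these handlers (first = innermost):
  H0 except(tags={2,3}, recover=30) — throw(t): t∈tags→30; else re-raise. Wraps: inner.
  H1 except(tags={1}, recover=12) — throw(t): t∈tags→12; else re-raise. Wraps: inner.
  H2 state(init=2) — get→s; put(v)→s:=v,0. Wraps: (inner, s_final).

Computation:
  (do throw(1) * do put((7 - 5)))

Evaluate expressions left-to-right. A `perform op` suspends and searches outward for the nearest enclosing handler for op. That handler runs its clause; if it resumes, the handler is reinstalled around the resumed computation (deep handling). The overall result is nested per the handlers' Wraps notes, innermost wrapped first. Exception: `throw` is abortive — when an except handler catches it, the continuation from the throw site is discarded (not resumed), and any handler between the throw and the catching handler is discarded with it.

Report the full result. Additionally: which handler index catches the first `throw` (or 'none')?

Working:
throw(1) @ H0 re-raised
throw(1) @ H1 caught ⇒ 12
H2 returns (12, 2)
= (12, 2)

Answer: (12, 2) ; first throw caught by: H1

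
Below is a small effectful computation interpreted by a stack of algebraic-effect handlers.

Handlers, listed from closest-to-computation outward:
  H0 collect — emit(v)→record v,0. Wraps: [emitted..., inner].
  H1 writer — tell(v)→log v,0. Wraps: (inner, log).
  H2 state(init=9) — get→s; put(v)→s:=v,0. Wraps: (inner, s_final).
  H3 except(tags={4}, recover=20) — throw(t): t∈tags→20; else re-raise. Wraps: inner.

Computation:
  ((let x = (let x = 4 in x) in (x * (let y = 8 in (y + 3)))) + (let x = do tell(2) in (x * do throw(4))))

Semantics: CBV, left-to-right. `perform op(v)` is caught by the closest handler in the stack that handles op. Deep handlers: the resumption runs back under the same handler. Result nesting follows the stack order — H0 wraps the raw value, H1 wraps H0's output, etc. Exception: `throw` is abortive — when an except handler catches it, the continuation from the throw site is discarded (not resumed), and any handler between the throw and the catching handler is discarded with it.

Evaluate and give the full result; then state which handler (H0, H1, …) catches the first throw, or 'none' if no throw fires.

Answer: 20 ; first throw caught by: H3

Working:
tell(2) @ H1 ⇒ log+=2
throw(4) @ H3 caught ⇒ 20
= 20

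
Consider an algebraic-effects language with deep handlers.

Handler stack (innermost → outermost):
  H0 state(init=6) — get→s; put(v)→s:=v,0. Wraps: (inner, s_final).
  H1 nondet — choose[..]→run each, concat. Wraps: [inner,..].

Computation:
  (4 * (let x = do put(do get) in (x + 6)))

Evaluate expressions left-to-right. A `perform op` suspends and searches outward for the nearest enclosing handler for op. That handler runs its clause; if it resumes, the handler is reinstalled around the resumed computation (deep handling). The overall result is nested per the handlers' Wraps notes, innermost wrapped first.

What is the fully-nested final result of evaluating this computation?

Evaluation trace:
get @ H0 ⇒ 6
put(6) @ H0 ⇒ s:=6
H0 returns (24, 6)
H1 returns [(24, 6)]
= [(24, 6)]

Answer: [(24, 6)]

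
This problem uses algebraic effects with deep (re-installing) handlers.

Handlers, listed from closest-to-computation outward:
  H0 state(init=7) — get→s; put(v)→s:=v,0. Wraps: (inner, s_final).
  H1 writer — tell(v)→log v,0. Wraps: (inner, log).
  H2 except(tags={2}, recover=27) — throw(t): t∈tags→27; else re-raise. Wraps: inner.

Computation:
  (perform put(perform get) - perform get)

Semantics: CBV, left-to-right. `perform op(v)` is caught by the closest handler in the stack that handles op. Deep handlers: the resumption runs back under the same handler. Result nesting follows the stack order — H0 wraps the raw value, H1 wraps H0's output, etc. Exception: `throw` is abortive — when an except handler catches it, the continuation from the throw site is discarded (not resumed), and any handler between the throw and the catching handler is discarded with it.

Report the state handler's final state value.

Evaluation trace:
get @ H0 ⇒ 7
put(7) @ H0 ⇒ s:=7
get @ H0 ⇒ 7
H0 returns (-7, 7)
H1 returns ((-7, 7), ())
H2 returns ((-7, 7), ())
= ((-7, 7), ())

Answer: 7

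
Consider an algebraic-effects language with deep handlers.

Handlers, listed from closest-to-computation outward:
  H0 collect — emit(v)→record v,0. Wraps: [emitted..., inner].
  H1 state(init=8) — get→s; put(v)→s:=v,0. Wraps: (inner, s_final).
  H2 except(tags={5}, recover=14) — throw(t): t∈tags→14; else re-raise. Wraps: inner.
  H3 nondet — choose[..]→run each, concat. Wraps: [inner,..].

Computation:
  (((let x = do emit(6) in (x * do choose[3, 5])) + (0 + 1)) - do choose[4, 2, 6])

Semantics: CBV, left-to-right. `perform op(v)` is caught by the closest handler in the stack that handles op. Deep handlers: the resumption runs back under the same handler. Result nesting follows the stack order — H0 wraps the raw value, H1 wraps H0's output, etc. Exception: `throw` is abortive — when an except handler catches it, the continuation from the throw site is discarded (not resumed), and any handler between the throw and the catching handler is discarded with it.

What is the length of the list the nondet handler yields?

Step-by-step:
emit(6) @ H0 ⇒ out+=6
choose[3, 5] @ H3
  branch[0] choose=3:
    choose[4, 2, 6] @ H3
      branch[0] choose=4:
        H0 returns [6, -3]
        H1 returns ([6, -3], 8)
        H2 returns ([6, -3], 8)
        H3 returns [([6, -3], 8)]
      branch[1] choose=2:
        H0 returns [6, -1]
        H1 returns ([6, -1], 8)
        H2 returns ([6, -1], 8)
        H3 returns [([6, -1], 8)]
      branch[2] choose=6:
        H0 returns [6, -5]
        H1 returns ([6, -5], 8)
        H2 returns ([6, -5], 8)
        H3 returns [([6, -5], 8)]
  branch[1] choose=5:
    choose[4, 2, 6] @ H3
      branch[0] choose=4:
        H0 returns [6, -3]
        H1 returns ([6, -3], 8)
        H2 returns ([6, -3], 8)
        H3 returns [([6, -3], 8)]
      branch[1] choose=2:
        H0 returns [6, -1]
        H1 returns ([6, -1], 8)
        H2 returns ([6, -1], 8)
        H3 returns [([6, -1], 8)]
      branch[2] choose=6:
        H0 returns [6, -5]
        H1 returns ([6, -5], 8)
        H2 returns ([6, -5], 8)
        H3 returns [([6, -5], 8)]
= [([6, -3], 8), ([6, -1], 8), ([6, -5], 8), ([6, -3], 8), ([6, -1], 8), ([6, -5], 8)]

Answer: 6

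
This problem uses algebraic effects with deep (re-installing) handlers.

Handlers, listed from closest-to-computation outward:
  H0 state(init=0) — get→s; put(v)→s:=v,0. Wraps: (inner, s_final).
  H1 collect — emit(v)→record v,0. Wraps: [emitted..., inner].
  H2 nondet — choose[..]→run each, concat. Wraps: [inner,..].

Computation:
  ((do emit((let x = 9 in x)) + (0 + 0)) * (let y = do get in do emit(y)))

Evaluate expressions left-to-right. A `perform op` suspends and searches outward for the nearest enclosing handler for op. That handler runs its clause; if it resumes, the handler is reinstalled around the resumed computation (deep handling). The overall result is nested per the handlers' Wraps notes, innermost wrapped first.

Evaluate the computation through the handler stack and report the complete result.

Answer: [[9, 0, (0, 0)]]

Working:
emit(9) @ H1 ⇒ out+=9
get @ H0 ⇒ 0
emit(0) @ H1 ⇒ out+=0
H0 returns (0, 0)
H1 returns [9, 0, (0, 0)]
H2 returns [[9, 0, (0, 0)]]
= [[9, 0, (0, 0)]]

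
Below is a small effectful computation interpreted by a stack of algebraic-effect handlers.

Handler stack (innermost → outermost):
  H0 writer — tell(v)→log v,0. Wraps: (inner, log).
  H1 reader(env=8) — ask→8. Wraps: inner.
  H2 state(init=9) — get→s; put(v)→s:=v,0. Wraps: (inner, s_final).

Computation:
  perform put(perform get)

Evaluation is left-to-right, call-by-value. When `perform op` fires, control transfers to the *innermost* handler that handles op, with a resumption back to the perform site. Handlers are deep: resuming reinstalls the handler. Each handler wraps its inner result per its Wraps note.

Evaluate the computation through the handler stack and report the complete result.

Answer: ((0, ()), 9)

Working:
get @ H2 ⇒ 9
put(9) @ H2 ⇒ s:=9
H0 returns (0, ())
H1 returns (0, ())
H2 returns ((0, ()), 9)
= ((0, ()), 9)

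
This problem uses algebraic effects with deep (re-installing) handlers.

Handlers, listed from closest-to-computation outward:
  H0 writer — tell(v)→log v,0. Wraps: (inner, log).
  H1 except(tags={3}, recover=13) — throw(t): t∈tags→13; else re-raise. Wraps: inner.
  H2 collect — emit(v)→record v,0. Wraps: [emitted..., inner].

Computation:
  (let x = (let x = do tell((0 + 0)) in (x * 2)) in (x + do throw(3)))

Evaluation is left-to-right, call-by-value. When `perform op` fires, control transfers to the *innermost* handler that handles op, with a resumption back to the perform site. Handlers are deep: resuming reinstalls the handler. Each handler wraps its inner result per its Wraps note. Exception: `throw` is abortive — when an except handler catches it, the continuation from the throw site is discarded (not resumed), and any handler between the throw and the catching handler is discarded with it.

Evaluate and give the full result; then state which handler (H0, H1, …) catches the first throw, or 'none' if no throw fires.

Evaluation trace:
tell(0) @ H0 ⇒ log+=0
throw(3) @ H1 caught ⇒ 13
H2 returns [13]
= [13]

Answer: [13] ; first throw caught by: H1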